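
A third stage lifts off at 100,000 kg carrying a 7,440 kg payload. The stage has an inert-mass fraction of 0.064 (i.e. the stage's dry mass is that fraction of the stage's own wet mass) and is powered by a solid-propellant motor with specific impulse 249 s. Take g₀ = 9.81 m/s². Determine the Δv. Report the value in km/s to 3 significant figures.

Stage wet mass = m₀ − payload = 100,000 − 7,440 = 92,560 kg.
Stage dry mass = ε × stage wet mass = 0.064 × 92,560 = 5,923.84 kg.
Burnout mass m_f = stage dry + payload = 5,923.84 + 7,440 = 13,363.84 kg.
v_e = Isp · g₀ = 249 × 9.81 = 2442.7 m/s.
Δv = v_e · ln(100,000/13,363.84) = 2442.7 × ln(7.483) = 2442.7 × 2.0126 ≈ 4916 m/s.

Δv ≈ 4.92 km/s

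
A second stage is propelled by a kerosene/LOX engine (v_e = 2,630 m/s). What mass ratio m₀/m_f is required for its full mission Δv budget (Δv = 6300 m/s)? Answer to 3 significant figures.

From the ideal rocket equation, m₀/m_f = exp(Δv / v_e) = exp(6300 / 2630.0) = exp(2.3954) = 10.9730.

mass ratio ≈ 11.0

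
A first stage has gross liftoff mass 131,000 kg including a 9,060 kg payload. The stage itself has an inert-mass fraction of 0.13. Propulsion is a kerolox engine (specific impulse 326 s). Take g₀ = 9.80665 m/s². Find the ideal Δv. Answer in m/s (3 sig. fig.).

Δv ≈ 5310 m/s

Stage wet mass = m₀ − payload = 131,000 − 9,060 = 121,940 kg.
Stage dry mass = ε × stage wet mass = 0.13 × 121,940 = 15,852.2 kg.
Burnout mass m_f = stage dry + payload = 15,852.2 + 9,060 = 24,912.2 kg.
v_e = Isp · g₀ = 326 × 9.80665 = 3197.0 m/s.
By the Tsiolkovsky rocket equation, Δv = v_e · ln(131,000/24,912.2) = 3197.0 × ln(5.258) = 3197.0 × 1.6598 ≈ 5306 m/s.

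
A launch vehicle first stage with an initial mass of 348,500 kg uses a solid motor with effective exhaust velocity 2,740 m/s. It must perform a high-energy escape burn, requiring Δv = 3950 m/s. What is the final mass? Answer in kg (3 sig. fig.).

final mass ≈ 82400 kg

From the ideal rocket equation, m₀/m_f = exp(Δv / v_e) = exp(3950 / 2740.0) = exp(1.4416) = 4.2275.
m_f = m₀ / 4.2275 = 348,500 / 4.2275 = 82,436.4 kg.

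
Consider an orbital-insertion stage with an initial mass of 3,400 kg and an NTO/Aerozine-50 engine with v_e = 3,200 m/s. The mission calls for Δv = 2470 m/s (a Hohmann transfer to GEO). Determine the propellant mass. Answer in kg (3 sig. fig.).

By the Tsiolkovsky rocket equation, m₀/m_f = exp(Δv / v_e) = exp(2470 / 3200.0) = exp(0.7719) = 2.1638.
m_f = 3,400 / 2.1638 = 1,571.31 kg, so propellant = m₀ − m_f = 3,400 − 1,571.31 = 1,828.69 kg.

propellant mass ≈ 1830 kg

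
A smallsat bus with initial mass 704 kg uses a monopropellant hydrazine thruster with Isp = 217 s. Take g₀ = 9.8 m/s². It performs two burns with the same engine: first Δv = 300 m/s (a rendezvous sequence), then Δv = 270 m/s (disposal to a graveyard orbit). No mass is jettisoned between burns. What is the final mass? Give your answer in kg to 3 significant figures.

v_e = Isp · g₀ = 217 × 9.8 = 2126.6 m/s.
After the first burn: m = 704 × exp(−300/2126.6) = 704 × 0.86843 = 611.375 kg.
After the second burn: m = 611.375 × exp(−270/2126.6) = 611.375 × 0.88077 = 538.481 kg.

final mass ≈ 538 kg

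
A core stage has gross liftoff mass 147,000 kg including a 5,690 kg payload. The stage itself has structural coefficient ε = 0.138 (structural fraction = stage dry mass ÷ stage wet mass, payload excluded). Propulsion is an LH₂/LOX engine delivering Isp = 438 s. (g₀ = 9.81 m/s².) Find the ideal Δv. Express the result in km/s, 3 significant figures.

Stage wet mass = m₀ − payload = 147,000 − 5,690 = 141,310 kg.
Stage dry mass = ε × stage wet mass = 0.138 × 141,310 = 19,500.8 kg.
Burnout mass m_f = stage dry + payload = 19,500.8 + 5,690 = 25,190.8 kg.
v_e = Isp · g₀ = 438 × 9.81 = 4296.8 m/s.
Δv = v_e · ln(147,000/25,190.8) = 4296.8 × ln(5.835) = 4296.8 × 1.7640 ≈ 7579 m/s.

Δv ≈ 7.58 km/s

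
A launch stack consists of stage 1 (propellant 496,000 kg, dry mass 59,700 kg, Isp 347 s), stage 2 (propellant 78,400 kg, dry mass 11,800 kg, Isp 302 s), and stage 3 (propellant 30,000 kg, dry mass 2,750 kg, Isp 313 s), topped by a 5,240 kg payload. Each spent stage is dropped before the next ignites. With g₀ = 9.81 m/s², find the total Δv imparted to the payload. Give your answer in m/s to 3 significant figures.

Δv ≈ 12000 m/s

Ignition mass of stage 1 = 496,000+59,700 + 78,400+11,800 + 30,000+2,750 + 5,240 = 683,890 kg.
Stage 1: m₀ = 683,890 kg, m_f = 683,890 − 496,000 = 187,890 kg; Δv = 347×9.81×ln(3.64) = 3404.1×1.2919 ≈ 4398 m/s.
Stage 2: m₀ = 128,190 kg, m_f = 128,190 − 78,400 = 49,790 kg; Δv = 302×9.81×ln(2.575) = 2962.6×0.9457 ≈ 2802 m/s.
Stage 3: m₀ = 37,990 kg, m_f = 37,990 − 30,000 = 7,990 kg; Δv = 313×9.81×ln(4.755) = 3070.5×1.5591 ≈ 4787 m/s.
Total Δv = 4398 + 2802 + 4787 = 11987 m/s.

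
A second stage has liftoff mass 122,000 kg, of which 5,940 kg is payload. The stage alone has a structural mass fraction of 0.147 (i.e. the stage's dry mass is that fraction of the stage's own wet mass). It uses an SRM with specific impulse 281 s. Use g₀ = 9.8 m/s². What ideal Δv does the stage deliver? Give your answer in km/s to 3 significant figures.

Δv ≈ 4.59 km/s

Stage wet mass = m₀ − payload = 122,000 − 5,940 = 116,060 kg.
Stage dry mass = ε × stage wet mass = 0.147 × 116,060 = 17,060.8 kg.
Burnout mass m_f = stage dry + payload = 17,060.8 + 5,940 = 23,000.8 kg.
v_e = Isp · g₀ = 281 × 9.8 = 2753.8 m/s.
From the ideal rocket equation, Δv = v_e · ln(122,000/23,000.8) = 2753.8 × ln(5.304) = 2753.8 × 1.6685 ≈ 4595 m/s.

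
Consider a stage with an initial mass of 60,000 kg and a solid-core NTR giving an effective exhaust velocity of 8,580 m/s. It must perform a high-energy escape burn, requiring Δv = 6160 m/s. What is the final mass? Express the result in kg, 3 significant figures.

final mass ≈ 29300 kg

Rocket equation: m₀/m_f = exp(Δv / v_e) = exp(6160 / 8580.0) = exp(0.7179) = 2.0502.
m_f = m₀ / 2.0502 = 60,000 / 2.0502 = 29,265.4 kg.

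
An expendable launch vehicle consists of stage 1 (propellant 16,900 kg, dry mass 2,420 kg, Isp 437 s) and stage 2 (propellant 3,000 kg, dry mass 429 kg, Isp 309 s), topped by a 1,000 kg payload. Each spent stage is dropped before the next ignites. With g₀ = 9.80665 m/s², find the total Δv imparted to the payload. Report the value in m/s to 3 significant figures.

Δv ≈ 8760 m/s

Ignition mass of stage 1 = 16,900+2,420 + 3,000+429 + 1,000 = 23,749 kg.
Stage 1: m₀ = 23,749 kg, m_f = 23,749 − 16,900 = 6,849 kg; Δv = 437×9.80665×ln(3.468) = 4285.5×1.2434 ≈ 5329 m/s.
Stage 2: m₀ = 4,429 kg, m_f = 4,429 − 3,000 = 1,429 kg; Δv = 309×9.80665×ln(3.099) = 3030.3×1.1312 ≈ 3428 m/s.
Total Δv = 5329 + 3428 = 8757 m/s.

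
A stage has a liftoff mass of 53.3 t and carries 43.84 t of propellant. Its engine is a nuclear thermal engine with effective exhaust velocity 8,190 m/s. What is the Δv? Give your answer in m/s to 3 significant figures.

m_f = m₀ − m_prop = 53.3 − 43.84 = 9.46 t.
Rocket equation: Δv = v_e · ln(m₀/m_f) = 8190.0 × ln(5.634) = 8190.0 × 1.7289 ≈ 14159.4 m/s.

Δv ≈ 14200 m/s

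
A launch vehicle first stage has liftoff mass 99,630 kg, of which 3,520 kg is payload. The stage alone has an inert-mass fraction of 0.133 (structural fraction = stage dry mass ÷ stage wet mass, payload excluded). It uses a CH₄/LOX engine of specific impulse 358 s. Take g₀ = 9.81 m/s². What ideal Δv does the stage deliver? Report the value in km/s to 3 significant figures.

Stage wet mass = m₀ − payload = 99,630 − 3,520 = 96,110 kg.
Stage dry mass = ε × stage wet mass = 0.133 × 96,110 = 12,782.6 kg.
Burnout mass m_f = stage dry + payload = 12,782.6 + 3,520 = 16,302.6 kg.
v_e = Isp · g₀ = 358 × 9.81 = 3512.0 m/s.
Δv = v_e · ln(99,630/16,302.6) = 3512.0 × ln(6.111) = 3512.0 × 1.8101 ≈ 6357 m/s.

Δv ≈ 6.36 km/s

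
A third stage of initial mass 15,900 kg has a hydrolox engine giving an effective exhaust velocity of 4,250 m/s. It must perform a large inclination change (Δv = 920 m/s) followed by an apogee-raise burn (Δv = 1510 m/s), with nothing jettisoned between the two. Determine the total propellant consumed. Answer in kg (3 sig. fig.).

total propellant consumed ≈ 6920 kg

After the first burn: m = 15900 × exp(−920/4250.0) = 15900 × 0.80536 = 12,805.2 kg.
After the second burn: m = 12,805.2 × exp(−1510/4250.0) = 12,805.2 × 0.70097 = 8,976.06 kg.
Total propellant = m₀ − m_final = 15900 − 8,976.06 = 6,923.94 kg.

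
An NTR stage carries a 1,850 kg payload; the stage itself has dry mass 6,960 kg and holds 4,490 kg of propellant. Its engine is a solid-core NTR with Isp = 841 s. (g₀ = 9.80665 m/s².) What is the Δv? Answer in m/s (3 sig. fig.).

Δv ≈ 3400 m/s

v_e = Isp · g₀ = 841 × 9.80665 = 8247.4 m/s.
m₀ = payload + dry + propellant = 1,850 + 6,960 + 4,490 = 13,300 kg.
m_f = payload + dry = 1,850 + 6,960 = 8,810 kg.
Δv = v_e · ln(m₀/m_f) = 8247.4 × ln(1.51) = 8247.4 × 0.4119 ≈ 3396.9 m/s.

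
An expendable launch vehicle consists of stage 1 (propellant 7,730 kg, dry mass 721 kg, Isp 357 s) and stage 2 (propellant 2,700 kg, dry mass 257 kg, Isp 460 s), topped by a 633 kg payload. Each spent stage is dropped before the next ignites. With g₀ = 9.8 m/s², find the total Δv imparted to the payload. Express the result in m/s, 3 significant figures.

Δv ≈ 9880 m/s

Ignition mass of stage 1 = 7,730+721 + 2,700+257 + 633 = 12,041 kg.
Stage 1: m₀ = 12,041 kg, m_f = 12,041 − 7,730 = 4,311 kg; Δv = 357×9.8×ln(2.793) = 3498.6×1.0271 ≈ 3594 m/s.
Stage 2: m₀ = 3,590 kg, m_f = 3,590 − 2,700 = 890 kg; Δv = 460×9.8×ln(4.034) = 4508.0×1.3947 ≈ 6287 m/s.
Total Δv = 3594 + 6287 = 9881 m/s.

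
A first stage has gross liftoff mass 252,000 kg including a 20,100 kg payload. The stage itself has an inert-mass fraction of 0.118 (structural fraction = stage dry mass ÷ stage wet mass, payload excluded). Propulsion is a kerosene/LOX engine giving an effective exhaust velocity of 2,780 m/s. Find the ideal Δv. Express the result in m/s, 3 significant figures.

Δv ≈ 4640 m/s

Stage wet mass = m₀ − payload = 252,000 − 20,100 = 231,900 kg.
Stage dry mass = ε × stage wet mass = 0.118 × 231,900 = 27,364.2 kg.
Burnout mass m_f = stage dry + payload = 27,364.2 + 20,100 = 47,464.2 kg.
From the ideal rocket equation, Δv = v_e · ln(252,000/47,464.2) = 2780.0 × ln(5.309) = 2780.0 × 1.6695 ≈ 4641 m/s.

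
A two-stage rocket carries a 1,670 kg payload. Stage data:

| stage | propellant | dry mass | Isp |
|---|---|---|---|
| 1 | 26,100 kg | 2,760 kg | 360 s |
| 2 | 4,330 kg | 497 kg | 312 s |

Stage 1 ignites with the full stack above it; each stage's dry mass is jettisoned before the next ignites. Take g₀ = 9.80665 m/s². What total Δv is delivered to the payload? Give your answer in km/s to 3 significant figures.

Ignition mass of stage 1 = 26,100+2,760 + 4,330+497 + 1,670 = 35,357 kg.
Stage 1: m₀ = 35,357 kg, m_f = 35,357 − 26,100 = 9,257 kg; Δv = 360×9.80665×ln(3.819) = 3530.4×1.3401 ≈ 4731 m/s.
Stage 2: m₀ = 6,497 kg, m_f = 6,497 − 4,330 = 2,167 kg; Δv = 312×9.80665×ln(2.998) = 3059.7×1.0980 ≈ 3360 m/s.
Total Δv = 4731 + 3360 = 8091 m/s.

Δv ≈ 8.09 km/s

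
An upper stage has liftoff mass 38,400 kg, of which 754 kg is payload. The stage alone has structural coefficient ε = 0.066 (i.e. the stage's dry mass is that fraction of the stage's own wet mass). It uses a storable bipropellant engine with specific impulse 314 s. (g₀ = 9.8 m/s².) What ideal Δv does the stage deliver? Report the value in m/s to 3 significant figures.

Δv ≈ 7610 m/s

Stage wet mass = m₀ − payload = 38,400 − 754 = 37,646 kg.
Stage dry mass = ε × stage wet mass = 0.066 × 37,646 = 2,484.64 kg.
Burnout mass m_f = stage dry + payload = 2,484.64 + 754 = 3,238.64 kg.
v_e = Isp · g₀ = 314 × 9.8 = 3077.2 m/s.
Rocket equation: Δv = v_e · ln(38,400/3,238.64) = 3077.2 × ln(11.86) = 3077.2 × 2.4729 ≈ 7610 m/s.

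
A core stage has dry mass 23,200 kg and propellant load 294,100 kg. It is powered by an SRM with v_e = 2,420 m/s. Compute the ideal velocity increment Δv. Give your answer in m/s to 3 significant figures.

m₀ = m_dry + m_prop = 23,200 + 294,100 = 317,300 kg.
From the ideal rocket equation, Δv = v_e · ln(m₀/m_f) = 2420.0 × ln(13.68) = 2420.0 × 2.6157 ≈ 6330.0 m/s.

Δv ≈ 6330 m/s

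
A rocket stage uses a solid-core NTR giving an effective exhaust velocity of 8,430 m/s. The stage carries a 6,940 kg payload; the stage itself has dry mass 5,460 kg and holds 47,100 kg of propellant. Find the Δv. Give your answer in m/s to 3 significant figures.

Δv ≈ 13200 m/s

m₀ = payload + dry + propellant = 6,940 + 5,460 + 47,100 = 59,500 kg.
m_f = payload + dry = 6,940 + 5,460 = 12,400 kg.
Δv = v_e · ln(m₀/m_f) = 8430.0 × ln(4.798) = 8430.0 × 1.5683 ≈ 13220.6 m/s.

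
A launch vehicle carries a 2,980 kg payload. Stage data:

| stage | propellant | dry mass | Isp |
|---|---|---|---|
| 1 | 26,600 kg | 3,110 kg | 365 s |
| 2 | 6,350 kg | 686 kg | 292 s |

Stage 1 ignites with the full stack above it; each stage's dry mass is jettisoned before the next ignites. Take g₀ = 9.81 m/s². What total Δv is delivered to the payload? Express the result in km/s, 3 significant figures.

Δv ≈ 6.84 km/s

Ignition mass of stage 1 = 26,600+3,110 + 6,350+686 + 2,980 = 39,726 kg.
Stage 1: m₀ = 39,726 kg, m_f = 39,726 − 26,600 = 13,126 kg; Δv = 365×9.81×ln(3.027) = 3580.7×1.1074 ≈ 3965 m/s.
Stage 2: m₀ = 10,016 kg, m_f = 10,016 − 6,350 = 3,666 kg; Δv = 292×9.81×ln(2.732) = 2864.5×1.0051 ≈ 2879 m/s.
Total Δv = 3965 + 2879 = 6844 m/s.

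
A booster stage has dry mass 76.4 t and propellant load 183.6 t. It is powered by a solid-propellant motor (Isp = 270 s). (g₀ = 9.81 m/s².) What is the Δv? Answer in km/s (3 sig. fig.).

Δv ≈ 3.24 km/s

v_e = Isp · g₀ = 270 × 9.81 = 2648.7 m/s.
m₀ = m_dry + m_prop = 76.4 + 183.6 = 260 t.
By the Tsiolkovsky rocket equation, Δv = v_e · ln(m₀/m_f) = 2648.7 × ln(3.403) = 2648.7 × 1.2247 ≈ 3243.9 m/s.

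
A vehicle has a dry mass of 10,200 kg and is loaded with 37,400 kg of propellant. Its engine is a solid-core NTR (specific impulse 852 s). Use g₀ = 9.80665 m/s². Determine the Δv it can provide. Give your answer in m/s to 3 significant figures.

Δv ≈ 12900 m/s

v_e = Isp · g₀ = 852 × 9.80665 = 8355.3 m/s.
m₀ = m_dry + m_prop = 10,200 + 37,400 = 47,600 kg.
Rocket equation: Δv = v_e · ln(m₀/m_f) = 8355.3 × ln(4.667) = 8355.3 × 1.5404 ≈ 12870.8 m/s.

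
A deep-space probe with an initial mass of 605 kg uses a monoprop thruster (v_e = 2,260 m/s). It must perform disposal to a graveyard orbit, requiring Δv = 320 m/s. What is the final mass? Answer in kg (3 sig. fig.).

final mass ≈ 525 kg

By the Tsiolkovsky rocket equation, m₀/m_f = exp(Δv / v_e) = exp(320 / 2260.0) = exp(0.1416) = 1.1521.
m_f = m₀ / 1.1521 = 605 / 1.1521 = 525.128 kg.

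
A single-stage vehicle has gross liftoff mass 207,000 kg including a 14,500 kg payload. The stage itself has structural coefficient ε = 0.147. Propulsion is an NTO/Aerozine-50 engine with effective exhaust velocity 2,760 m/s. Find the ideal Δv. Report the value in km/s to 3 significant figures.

Stage wet mass = m₀ − payload = 207,000 − 14,500 = 192,500 kg.
Stage dry mass = ε × stage wet mass = 0.147 × 192,500 = 28,297.5 kg.
Burnout mass m_f = stage dry + payload = 28,297.5 + 14,500 = 42,797.5 kg.
Δv = v_e · ln(207,000/42,797.5) = 2760.0 × ln(4.837) = 2760.0 × 1.5762 ≈ 4350 m/s.

Δv ≈ 4.35 km/s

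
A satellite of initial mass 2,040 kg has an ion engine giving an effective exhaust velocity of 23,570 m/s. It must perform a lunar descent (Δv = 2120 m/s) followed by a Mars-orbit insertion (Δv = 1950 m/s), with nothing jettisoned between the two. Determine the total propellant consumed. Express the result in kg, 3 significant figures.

After the first burn: m = 2040 × exp(−2120/23570.0) = 2040 × 0.91398 = 1,864.52 kg.
After the second burn: m = 1,864.52 × exp(−1950/23570.0) = 1,864.52 × 0.92060 = 1,716.48 kg.
Total propellant = m₀ − m_final = 2040 − 1,716.48 = 323.52 kg.

total propellant consumed ≈ 324 kg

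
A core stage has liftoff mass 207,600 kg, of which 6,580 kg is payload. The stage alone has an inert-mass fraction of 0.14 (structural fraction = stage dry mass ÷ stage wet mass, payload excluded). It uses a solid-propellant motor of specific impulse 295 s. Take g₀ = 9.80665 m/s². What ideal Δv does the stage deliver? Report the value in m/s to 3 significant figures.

Stage wet mass = m₀ − payload = 207,600 − 6,580 = 201,020 kg.
Stage dry mass = ε × stage wet mass = 0.14 × 201,020 = 28,142.8 kg.
Burnout mass m_f = stage dry + payload = 28,142.8 + 6,580 = 34,722.8 kg.
v_e = Isp · g₀ = 295 × 9.80665 = 2893.0 m/s.
Rocket equation: Δv = v_e · ln(207,600/34,722.8) = 2893.0 × ln(5.979) = 2893.0 × 1.7882 ≈ 5173 m/s.

Δv ≈ 5170 m/s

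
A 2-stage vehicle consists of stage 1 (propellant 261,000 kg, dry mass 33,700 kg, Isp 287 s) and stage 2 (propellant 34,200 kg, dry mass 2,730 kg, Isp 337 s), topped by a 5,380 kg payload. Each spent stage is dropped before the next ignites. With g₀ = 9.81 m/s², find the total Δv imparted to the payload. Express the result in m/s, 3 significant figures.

Ignition mass of stage 1 = 261,000+33,700 + 34,200+2,730 + 5,380 = 337,010 kg.
Stage 1: m₀ = 337,010 kg, m_f = 337,010 − 261,000 = 76,010 kg; Δv = 287×9.81×ln(4.434) = 2815.5×1.4892 ≈ 4193 m/s.
Stage 2: m₀ = 42,310 kg, m_f = 42,310 − 34,200 = 8,110 kg; Δv = 337×9.81×ln(5.217) = 3306.0×1.6519 ≈ 5461 m/s.
Total Δv = 4193 + 5461 = 9654 m/s.

Δv ≈ 9650 m/s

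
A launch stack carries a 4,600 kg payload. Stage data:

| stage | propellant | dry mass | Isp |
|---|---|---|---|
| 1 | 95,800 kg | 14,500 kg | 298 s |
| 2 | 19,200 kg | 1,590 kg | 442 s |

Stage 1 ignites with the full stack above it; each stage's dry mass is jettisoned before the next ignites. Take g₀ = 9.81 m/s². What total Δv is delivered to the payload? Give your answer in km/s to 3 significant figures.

Ignition mass of stage 1 = 95,800+14,500 + 19,200+1,590 + 4,600 = 135,690 kg.
Stage 1: m₀ = 135,690 kg, m_f = 135,690 − 95,800 = 39,890 kg; Δv = 298×9.81×ln(3.402) = 2923.4×1.2242 ≈ 3579 m/s.
Stage 2: m₀ = 25,390 kg, m_f = 25,390 − 19,200 = 6,190 kg; Δv = 442×9.81×ln(4.102) = 4336.0×1.4114 ≈ 6120 m/s.
Total Δv = 3579 + 6120 = 9699 m/s.

Δv ≈ 9.70 km/s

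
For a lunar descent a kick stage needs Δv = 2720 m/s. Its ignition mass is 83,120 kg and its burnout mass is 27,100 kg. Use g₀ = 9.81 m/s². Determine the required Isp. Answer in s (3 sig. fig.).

Isp ≈ 247 s

ln(m₀/m_f) = ln(83120/27100) = ln(3.067) = 1.1208.
Rocket equation: v_e = Δv / ln(m₀/m_f) = 2720 / 1.1208 = 2426.9 m/s.
Isp = v_e / g₀ = 2426.9 / 9.81 = 247.4 s.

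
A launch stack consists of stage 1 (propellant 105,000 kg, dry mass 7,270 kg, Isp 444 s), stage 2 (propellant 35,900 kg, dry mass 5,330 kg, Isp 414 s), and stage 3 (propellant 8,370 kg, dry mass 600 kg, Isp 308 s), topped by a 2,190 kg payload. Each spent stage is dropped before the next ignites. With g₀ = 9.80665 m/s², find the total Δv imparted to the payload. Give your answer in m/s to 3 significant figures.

Ignition mass of stage 1 = 105,000+7,270 + 35,900+5,330 + 8,370+600 + 2,190 = 164,660 kg.
Stage 1: m₀ = 164,660 kg, m_f = 164,660 − 105,000 = 59,660 kg; Δv = 444×9.80665×ln(2.76) = 4354.2×1.0152 ≈ 4420 m/s.
Stage 2: m₀ = 52,390 kg, m_f = 52,390 − 35,900 = 16,490 kg; Δv = 414×9.80665×ln(3.177) = 4060.0×1.1560 ≈ 4693 m/s.
Stage 3: m₀ = 11,160 kg, m_f = 11,160 − 8,370 = 2,790 kg; Δv = 308×9.80665×ln(4) = 3020.4×1.3863 ≈ 4187 m/s.
Total Δv = 4420 + 4693 + 4187 = 13300 m/s.

Δv ≈ 13300 m/s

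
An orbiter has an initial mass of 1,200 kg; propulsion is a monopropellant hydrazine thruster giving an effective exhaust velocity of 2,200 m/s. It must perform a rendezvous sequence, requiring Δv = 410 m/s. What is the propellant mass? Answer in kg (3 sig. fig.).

propellant mass ≈ 204 kg

Rocket equation: m₀/m_f = exp(Δv / v_e) = exp(410 / 2200.0) = exp(0.1864) = 1.2049.
m_f = 1,200 / 1.2049 = 995.933 kg, so propellant = m₀ − m_f = 1,200 − 995.933 = 204.067 kg.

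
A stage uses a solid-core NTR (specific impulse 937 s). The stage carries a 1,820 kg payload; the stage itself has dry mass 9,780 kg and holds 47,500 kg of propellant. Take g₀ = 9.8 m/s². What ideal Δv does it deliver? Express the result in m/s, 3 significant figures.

Δv ≈ 15000 m/s

v_e = Isp · g₀ = 937 × 9.8 = 9182.6 m/s.
m₀ = payload + dry + propellant = 1,820 + 9,780 + 47,500 = 59,100 kg.
m_f = payload + dry = 1,820 + 9,780 = 11,600 kg.
Δv = v_e · ln(m₀/m_f) = 9182.6 × ln(5.095) = 9182.6 × 1.6282 ≈ 14951.3 m/s.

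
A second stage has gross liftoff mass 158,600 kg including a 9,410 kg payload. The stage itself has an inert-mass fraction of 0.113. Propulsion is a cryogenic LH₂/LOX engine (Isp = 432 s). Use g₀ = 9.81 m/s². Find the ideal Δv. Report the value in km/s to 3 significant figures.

Δv ≈ 7.62 km/s

Stage wet mass = m₀ − payload = 158,600 − 9,410 = 149,190 kg.
Stage dry mass = ε × stage wet mass = 0.113 × 149,190 = 16,858.5 kg.
Burnout mass m_f = stage dry + payload = 16,858.5 + 9,410 = 26,268.5 kg.
v_e = Isp · g₀ = 432 × 9.81 = 4237.9 m/s.
Using Δv = v_e ln(m₀/m_f): Δv = v_e · ln(158,600/26,268.5) = 4237.9 × ln(6.038) = 4237.9 × 1.7980 ≈ 7620 m/s.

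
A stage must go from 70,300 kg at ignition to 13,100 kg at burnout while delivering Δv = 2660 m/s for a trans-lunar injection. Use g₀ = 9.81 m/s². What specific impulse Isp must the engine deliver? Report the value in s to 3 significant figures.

ln(m₀/m_f) = ln(70300/13100) = ln(5.366) = 1.6802.
Rocket equation: v_e = Δv / ln(m₀/m_f) = 2660 / 1.6802 = 1583.2 m/s.
Isp = v_e / g₀ = 1583.2 / 9.81 = 161.4 s.

Isp ≈ 161 s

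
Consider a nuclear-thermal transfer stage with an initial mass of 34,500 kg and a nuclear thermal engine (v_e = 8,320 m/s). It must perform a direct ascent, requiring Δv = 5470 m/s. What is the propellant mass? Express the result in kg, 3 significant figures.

m₀/m_f = exp(Δv / v_e) = exp(5470 / 8320.0) = exp(0.6575) = 1.9299.
m_f = 34,500 / 1.9299 = 17,876.6 kg, so propellant = m₀ − m_f = 34,500 − 17,876.6 = 16,623.4 kg.

propellant mass ≈ 16600 kg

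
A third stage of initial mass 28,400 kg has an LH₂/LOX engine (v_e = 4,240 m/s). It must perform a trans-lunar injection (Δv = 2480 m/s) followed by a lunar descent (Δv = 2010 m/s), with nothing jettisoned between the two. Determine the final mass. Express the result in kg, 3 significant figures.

final mass ≈ 9850 kg

After the first burn: m = 28400 × exp(−2480/4240.0) = 28400 × 0.55716 = 15,823.3 kg.
After the second burn: m = 15,823.3 × exp(−2010/4240.0) = 15,823.3 × 0.62247 = 9,849.53 kg.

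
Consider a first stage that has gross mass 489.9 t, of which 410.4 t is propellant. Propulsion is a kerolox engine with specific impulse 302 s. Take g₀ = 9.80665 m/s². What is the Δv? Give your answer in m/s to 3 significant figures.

Δv ≈ 5390 m/s

v_e = Isp · g₀ = 302 × 9.80665 = 2961.6 m/s.
m_f = m₀ − m_prop = 489.9 − 410.4 = 79.5 t.
Δv = v_e · ln(m₀/m_f) = 2961.6 × ln(6.162) = 2961.6 × 1.8184 ≈ 5385.5 m/s.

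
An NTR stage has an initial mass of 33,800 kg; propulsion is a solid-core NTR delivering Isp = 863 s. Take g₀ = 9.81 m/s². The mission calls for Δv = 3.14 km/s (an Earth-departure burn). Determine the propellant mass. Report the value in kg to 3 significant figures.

v_e = Isp · g₀ = 863 × 9.81 = 8466.0 m/s.
Rocket equation: m₀/m_f = exp(Δv / v_e) = exp(3140 / 8466.0) = exp(0.3709) = 1.4490.
m_f = 33,800 / 1.4490 = 23,326.4 kg, so propellant = m₀ − m_f = 33,800 − 23,326.4 = 10,473.6 kg.

propellant mass ≈ 10500 kg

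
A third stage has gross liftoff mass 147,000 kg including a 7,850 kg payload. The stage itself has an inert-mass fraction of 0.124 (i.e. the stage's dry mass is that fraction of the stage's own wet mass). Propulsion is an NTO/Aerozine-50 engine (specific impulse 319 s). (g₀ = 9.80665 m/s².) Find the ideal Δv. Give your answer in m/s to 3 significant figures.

Stage wet mass = m₀ − payload = 147,000 − 7,850 = 139,150 kg.
Stage dry mass = ε × stage wet mass = 0.124 × 139,150 = 17,254.6 kg.
Burnout mass m_f = stage dry + payload = 17,254.6 + 7,850 = 25,104.6 kg.
v_e = Isp · g₀ = 319 × 9.80665 = 3128.3 m/s.
From the ideal rocket equation, Δv = v_e · ln(147,000/25,104.6) = 3128.3 × ln(5.856) = 3128.3 × 1.7674 ≈ 5529 m/s.

Δv ≈ 5530 m/s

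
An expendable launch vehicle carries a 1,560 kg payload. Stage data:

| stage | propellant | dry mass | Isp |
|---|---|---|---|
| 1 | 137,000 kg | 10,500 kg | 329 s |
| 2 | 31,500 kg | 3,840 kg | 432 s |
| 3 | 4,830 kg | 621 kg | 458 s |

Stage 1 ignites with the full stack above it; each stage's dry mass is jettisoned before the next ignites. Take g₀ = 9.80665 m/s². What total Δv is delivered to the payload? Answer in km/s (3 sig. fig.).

Δv ≈ 15.1 km/s

Ignition mass of stage 1 = 137,000+10,500 + 31,500+3,840 + 4,830+621 + 1,560 = 189,851 kg.
Stage 1: m₀ = 189,851 kg, m_f = 189,851 − 137,000 = 52,851 kg; Δv = 329×9.80665×ln(3.592) = 3226.4×1.2788 ≈ 4126 m/s.
Stage 2: m₀ = 42,351 kg, m_f = 42,351 − 31,500 = 10,851 kg; Δv = 432×9.80665×ln(3.903) = 4236.5×1.3617 ≈ 5769 m/s.
Stage 3: m₀ = 7,011 kg, m_f = 7,011 − 4,830 = 2,181 kg; Δv = 458×9.80665×ln(3.215) = 4491.4×1.1677 ≈ 5245 m/s.
Total Δv = 4126 + 5769 + 5245 = 15140 m/s.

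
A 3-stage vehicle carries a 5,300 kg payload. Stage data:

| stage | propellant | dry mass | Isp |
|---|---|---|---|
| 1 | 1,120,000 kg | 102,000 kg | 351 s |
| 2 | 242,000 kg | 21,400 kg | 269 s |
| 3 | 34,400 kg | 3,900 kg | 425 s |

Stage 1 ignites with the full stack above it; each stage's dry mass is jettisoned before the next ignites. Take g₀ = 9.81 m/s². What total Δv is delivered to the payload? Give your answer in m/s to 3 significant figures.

Ignition mass of stage 1 = 1,120,000+102,000 + 242,000+21,400 + 34,400+3,900 + 5,300 = 1,529,000 kg.
Stage 1: m₀ = 1,529,000 kg, m_f = 1,529,000 − 1,120,000 = 409,000 kg; Δv = 351×9.81×ln(3.738) = 3443.3×1.3187 ≈ 4541 m/s.
Stage 2: m₀ = 307,000 kg, m_f = 307,000 − 242,000 = 65,000 kg; Δv = 269×9.81×ln(4.723) = 2638.9×1.5525 ≈ 4097 m/s.
Stage 3: m₀ = 43,600 kg, m_f = 43,600 − 34,400 = 9,200 kg; Δv = 425×9.81×ln(4.739) = 4169.2×1.5559 ≈ 6487 m/s.
Total Δv = 4541 + 4097 + 6487 = 15125 m/s.

Δv ≈ 15100 m/s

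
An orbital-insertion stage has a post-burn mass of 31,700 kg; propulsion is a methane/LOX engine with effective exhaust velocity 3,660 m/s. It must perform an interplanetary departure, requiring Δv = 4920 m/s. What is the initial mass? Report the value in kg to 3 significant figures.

From the ideal rocket equation, m₀/m_f = exp(Δv / v_e) = exp(4920 / 3660.0) = exp(1.3443) = 3.8354.
m₀ = m_f × 3.8354 = 31,700 × 3.8354 = 121,582 kg.

initial mass ≈ 122000 kg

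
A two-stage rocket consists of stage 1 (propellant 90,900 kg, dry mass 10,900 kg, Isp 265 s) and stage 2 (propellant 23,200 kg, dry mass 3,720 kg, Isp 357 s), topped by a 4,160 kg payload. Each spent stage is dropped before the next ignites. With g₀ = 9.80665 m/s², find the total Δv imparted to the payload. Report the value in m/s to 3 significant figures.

Ignition mass of stage 1 = 90,900+10,900 + 23,200+3,720 + 4,160 = 132,880 kg.
Stage 1: m₀ = 132,880 kg, m_f = 132,880 − 90,900 = 41,980 kg; Δv = 265×9.80665×ln(3.165) = 2598.8×1.1523 ≈ 2994 m/s.
Stage 2: m₀ = 31,080 kg, m_f = 31,080 − 23,200 = 7,880 kg; Δv = 357×9.80665×ln(3.944) = 3501.0×1.3722 ≈ 4804 m/s.
Total Δv = 2994 + 4804 = 7798 m/s.

Δv ≈ 7800 m/s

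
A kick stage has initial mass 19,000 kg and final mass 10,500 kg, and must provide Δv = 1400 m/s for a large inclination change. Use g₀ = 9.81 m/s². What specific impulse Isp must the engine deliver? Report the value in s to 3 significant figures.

Isp ≈ 241 s

ln(m₀/m_f) = ln(19000/10500) = ln(1.81) = 0.5931.
Rocket equation: v_e = Δv / ln(m₀/m_f) = 1400 / 0.5931 = 2360.6 m/s.
Isp = v_e / g₀ = 2360.6 / 9.81 = 240.6 s.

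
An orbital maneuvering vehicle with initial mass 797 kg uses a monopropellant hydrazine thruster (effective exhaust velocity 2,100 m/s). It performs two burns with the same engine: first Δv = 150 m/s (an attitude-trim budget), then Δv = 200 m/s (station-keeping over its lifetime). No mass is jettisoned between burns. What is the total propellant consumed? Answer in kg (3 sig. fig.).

total propellant consumed ≈ 122 kg

After the first burn: m = 797 × exp(−150/2100.0) = 797 × 0.93106 = 742.055 kg.
After the second burn: m = 742.055 × exp(−200/2100.0) = 742.055 × 0.90916 = 674.647 kg.
Total propellant = m₀ − m_final = 797 − 674.647 = 122.353 kg.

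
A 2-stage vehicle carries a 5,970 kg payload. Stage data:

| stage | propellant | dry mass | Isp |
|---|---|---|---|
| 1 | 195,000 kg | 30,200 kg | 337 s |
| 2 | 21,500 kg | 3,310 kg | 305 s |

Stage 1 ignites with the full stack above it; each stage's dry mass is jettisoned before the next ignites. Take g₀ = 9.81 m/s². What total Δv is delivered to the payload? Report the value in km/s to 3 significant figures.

Δv ≈ 8.33 km/s

Ignition mass of stage 1 = 195,000+30,200 + 21,500+3,310 + 5,970 = 255,980 kg.
Stage 1: m₀ = 255,980 kg, m_f = 255,980 − 195,000 = 60,980 kg; Δv = 337×9.81×ln(4.198) = 3306.0×1.4346 ≈ 4743 m/s.
Stage 2: m₀ = 30,780 kg, m_f = 30,780 − 21,500 = 9,280 kg; Δv = 305×9.81×ln(3.317) = 2992.1×1.1990 ≈ 3587 m/s.
Total Δv = 4743 + 3587 = 8330 m/s.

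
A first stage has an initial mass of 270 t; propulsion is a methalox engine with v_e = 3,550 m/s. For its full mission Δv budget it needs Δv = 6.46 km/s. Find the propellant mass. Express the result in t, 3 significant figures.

propellant mass ≈ 226 t

m₀/m_f = exp(Δv / v_e) = exp(6460 / 3550.0) = exp(1.8197) = 6.1701.
m_f = 270 / 6.1701 = 43.7594 t, so propellant = m₀ − m_f = 270 − 43.7594 = 226.2406 t.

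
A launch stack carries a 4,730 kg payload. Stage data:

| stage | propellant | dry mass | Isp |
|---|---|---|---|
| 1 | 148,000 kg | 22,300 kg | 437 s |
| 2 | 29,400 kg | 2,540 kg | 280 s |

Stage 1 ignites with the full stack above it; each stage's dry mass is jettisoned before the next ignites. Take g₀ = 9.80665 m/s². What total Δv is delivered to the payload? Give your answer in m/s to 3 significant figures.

Δv ≈ 9820 m/s

Ignition mass of stage 1 = 148,000+22,300 + 29,400+2,540 + 4,730 = 206,970 kg.
Stage 1: m₀ = 206,970 kg, m_f = 206,970 − 148,000 = 58,970 kg; Δv = 437×9.80665×ln(3.51) = 4285.5×1.2555 ≈ 5381 m/s.
Stage 2: m₀ = 36,670 kg, m_f = 36,670 − 29,400 = 7,270 kg; Δv = 280×9.80665×ln(5.044) = 2745.9×1.6182 ≈ 4443 m/s.
Total Δv = 5381 + 4443 = 9824 m/s.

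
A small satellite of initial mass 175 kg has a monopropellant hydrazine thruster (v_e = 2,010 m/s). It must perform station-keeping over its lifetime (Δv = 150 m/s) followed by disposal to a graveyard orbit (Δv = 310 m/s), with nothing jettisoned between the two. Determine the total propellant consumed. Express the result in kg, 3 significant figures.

total propellant consumed ≈ 35.8 kg

After the first burn: m = 175 × exp(−150/2010.0) = 175 × 0.92809 = 162.416 kg.
After the second burn: m = 162.416 × exp(−310/2010.0) = 162.416 × 0.85708 = 139.204 kg.
Total propellant = m₀ − m_final = 175 − 139.204 = 35.796 kg.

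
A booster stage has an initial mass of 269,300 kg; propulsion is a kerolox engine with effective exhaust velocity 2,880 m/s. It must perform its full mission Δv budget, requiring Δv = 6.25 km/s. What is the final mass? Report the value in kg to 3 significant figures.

From the ideal rocket equation, m₀/m_f = exp(Δv / v_e) = exp(6250 / 2880.0) = exp(2.1701) = 8.7595.
m_f = m₀ / 8.7595 = 269,300 / 8.7595 = 30,743.8 kg.

final mass ≈ 30700 kg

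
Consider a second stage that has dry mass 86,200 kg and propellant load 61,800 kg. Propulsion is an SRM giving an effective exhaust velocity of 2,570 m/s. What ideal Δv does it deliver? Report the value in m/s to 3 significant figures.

m₀ = m_dry + m_prop = 86,200 + 61,800 = 148,000 kg.
Rocket equation: Δv = v_e · ln(m₀/m_f) = 2570.0 × ln(1.717) = 2570.0 × 0.5405 ≈ 1389.2 m/s.

Δv ≈ 1390 m/s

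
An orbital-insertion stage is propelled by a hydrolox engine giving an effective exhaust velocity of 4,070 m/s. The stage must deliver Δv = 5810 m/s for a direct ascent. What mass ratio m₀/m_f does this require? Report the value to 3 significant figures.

mass ratio ≈ 4.17

Using Δv = v_e ln(m₀/m_f): m₀/m_f = exp(Δv / v_e) = exp(5810 / 4070.0) = exp(1.4275) = 4.1683.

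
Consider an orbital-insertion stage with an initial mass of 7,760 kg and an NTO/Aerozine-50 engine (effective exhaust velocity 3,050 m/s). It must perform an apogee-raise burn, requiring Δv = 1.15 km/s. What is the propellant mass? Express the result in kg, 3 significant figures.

Rocket equation: m₀/m_f = exp(Δv / v_e) = exp(1150 / 3050.0) = exp(0.3770) = 1.4580.
m_f = 7,760 / 1.4580 = 5,322.36 kg, so propellant = m₀ − m_f = 7,760 − 5,322.36 = 2,437.64 kg.

propellant mass ≈ 2440 kg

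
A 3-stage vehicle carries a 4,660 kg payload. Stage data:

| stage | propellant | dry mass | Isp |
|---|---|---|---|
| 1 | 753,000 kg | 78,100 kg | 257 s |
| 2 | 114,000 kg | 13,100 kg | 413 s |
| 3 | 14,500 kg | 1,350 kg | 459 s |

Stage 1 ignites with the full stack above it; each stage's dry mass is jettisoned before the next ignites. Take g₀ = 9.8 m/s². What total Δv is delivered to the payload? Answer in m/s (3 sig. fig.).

Δv ≈ 15200 m/s

Ignition mass of stage 1 = 753,000+78,100 + 114,000+13,100 + 14,500+1,350 + 4,660 = 978,710 kg.
Stage 1: m₀ = 978,710 kg, m_f = 978,710 − 753,000 = 225,710 kg; Δv = 257×9.8×ln(4.336) = 2518.6×1.4670 ≈ 3695 m/s.
Stage 2: m₀ = 147,610 kg, m_f = 147,610 − 114,000 = 33,610 kg; Δv = 413×9.8×ln(4.392) = 4047.4×1.4798 ≈ 5989 m/s.
Stage 3: m₀ = 20,510 kg, m_f = 20,510 − 14,500 = 6,010 kg; Δv = 459×9.8×ln(3.413) = 4498.2×1.2275 ≈ 5521 m/s.
Total Δv = 3695 + 5989 + 5521 = 15205 m/s.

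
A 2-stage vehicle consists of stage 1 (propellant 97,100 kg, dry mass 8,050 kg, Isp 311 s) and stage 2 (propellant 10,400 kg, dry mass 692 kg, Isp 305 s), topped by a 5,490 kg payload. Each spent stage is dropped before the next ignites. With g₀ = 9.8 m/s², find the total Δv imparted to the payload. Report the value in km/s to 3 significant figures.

Δv ≈ 7.82 km/s

Ignition mass of stage 1 = 97,100+8,050 + 10,400+692 + 5,490 = 121,732 kg.
Stage 1: m₀ = 121,732 kg, m_f = 121,732 − 97,100 = 24,632 kg; Δv = 311×9.8×ln(4.942) = 3047.8×1.5978 ≈ 4870 m/s.
Stage 2: m₀ = 16,582 kg, m_f = 16,582 − 10,400 = 6,182 kg; Δv = 305×9.8×ln(2.682) = 2989.0×0.9867 ≈ 2949 m/s.
Total Δv = 4870 + 2949 = 7819 m/s.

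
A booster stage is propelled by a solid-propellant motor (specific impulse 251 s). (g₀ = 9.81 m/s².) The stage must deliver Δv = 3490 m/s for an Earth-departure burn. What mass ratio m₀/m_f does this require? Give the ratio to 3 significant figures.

mass ratio ≈ 4.13

v_e = Isp · g₀ = 251 × 9.81 = 2462.3 m/s.
By the Tsiolkovsky rocket equation, m₀/m_f = exp(Δv / v_e) = exp(3490 / 2462.3) = exp(1.4174) = 4.1262.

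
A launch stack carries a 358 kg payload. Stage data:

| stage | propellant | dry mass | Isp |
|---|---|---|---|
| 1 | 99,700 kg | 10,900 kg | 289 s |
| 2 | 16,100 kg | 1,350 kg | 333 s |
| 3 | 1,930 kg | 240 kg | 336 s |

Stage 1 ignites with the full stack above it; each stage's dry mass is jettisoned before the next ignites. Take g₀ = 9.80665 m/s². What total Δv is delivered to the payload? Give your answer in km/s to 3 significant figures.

Δv ≈ 14.2 km/s

Ignition mass of stage 1 = 99,700+10,900 + 16,100+1,350 + 1,930+240 + 358 = 130,578 kg.
Stage 1: m₀ = 130,578 kg, m_f = 130,578 − 99,700 = 30,878 kg; Δv = 289×9.80665×ln(4.229) = 2834.1×1.4419 ≈ 4087 m/s.
Stage 2: m₀ = 19,978 kg, m_f = 19,978 − 16,100 = 3,878 kg; Δv = 333×9.80665×ln(5.152) = 3265.6×1.6393 ≈ 5353 m/s.
Stage 3: m₀ = 2,528 kg, m_f = 2,528 − 1,930 = 598 kg; Δv = 336×9.80665×ln(4.227) = 3295.0×1.4416 ≈ 4750 m/s.
Total Δv = 4087 + 5353 + 4750 = 14190 m/s.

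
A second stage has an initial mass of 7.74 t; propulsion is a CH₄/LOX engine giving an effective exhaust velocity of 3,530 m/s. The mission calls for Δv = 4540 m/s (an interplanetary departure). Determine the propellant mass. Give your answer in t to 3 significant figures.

By the Tsiolkovsky rocket equation, m₀/m_f = exp(Δv / v_e) = exp(4540 / 3530.0) = exp(1.2861) = 3.6187.
m_f = 7.74 / 3.6187 = 2.13889 t, so propellant = m₀ − m_f = 7.74 − 2.13889 = 5.60111 t.

propellant mass ≈ 5.60 t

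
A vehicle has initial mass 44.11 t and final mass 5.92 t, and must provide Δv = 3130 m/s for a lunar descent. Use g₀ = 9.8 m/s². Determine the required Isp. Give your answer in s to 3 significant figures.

Isp ≈ 159 s

ln(m₀/m_f) = ln(44110/5920) = ln(7.451) = 2.0084.
Using Δv = v_e ln(m₀/m_f): v_e = Δv / ln(m₀/m_f) = 3130 / 2.0084 = 1558.5 m/s.
Isp = v_e / g₀ = 1558.5 / 9.8 = 159.0 s.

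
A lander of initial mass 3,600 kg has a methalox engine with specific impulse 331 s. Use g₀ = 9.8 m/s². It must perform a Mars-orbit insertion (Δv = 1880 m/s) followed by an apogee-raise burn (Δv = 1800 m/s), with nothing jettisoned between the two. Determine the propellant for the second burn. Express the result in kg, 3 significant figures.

propellant for the second burn ≈ 859 kg

v_e = Isp · g₀ = 331 × 9.8 = 3243.8 m/s.
After the first burn: m = 3600 × exp(−1880/3243.8) = 3600 × 0.56014 = 2,016.5 kg.
After the second burn: m = 2,016.5 × exp(−1800/3243.8) = 2,016.5 × 0.57413 = 1,157.73 kg.
Second-burn propellant = 2,016.5 − 1,157.73 = 858.77 kg.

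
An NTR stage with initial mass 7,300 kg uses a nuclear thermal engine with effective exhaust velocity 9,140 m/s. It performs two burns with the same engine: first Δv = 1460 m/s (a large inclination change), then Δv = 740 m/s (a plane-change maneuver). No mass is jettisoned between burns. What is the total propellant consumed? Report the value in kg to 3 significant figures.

After the first burn: m = 7300 × exp(−1460/9140.0) = 7300 × 0.85237 = 6,222.3 kg.
After the second burn: m = 6,222.3 × exp(−740/9140.0) = 6,222.3 × 0.92223 = 5,738.39 kg.
Total propellant = m₀ − m_final = 7300 − 5,738.39 = 1,561.61 kg.

total propellant consumed ≈ 1560 kg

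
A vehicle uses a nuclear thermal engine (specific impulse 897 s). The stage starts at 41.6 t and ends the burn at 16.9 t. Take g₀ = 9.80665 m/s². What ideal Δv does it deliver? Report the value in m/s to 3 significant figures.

Δv ≈ 7920 m/s

v_e = Isp · g₀ = 897 × 9.80665 = 8796.6 m/s.
Δv = v_e · ln(m₀/m_f) = 8796.6 × ln(2.462) = 8796.6 × 0.9008 ≈ 7923.8 m/s.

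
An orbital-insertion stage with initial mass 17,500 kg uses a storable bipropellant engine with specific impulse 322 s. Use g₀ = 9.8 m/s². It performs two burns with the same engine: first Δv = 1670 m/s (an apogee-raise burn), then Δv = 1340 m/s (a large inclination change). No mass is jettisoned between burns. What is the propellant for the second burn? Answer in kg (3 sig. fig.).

propellant for the second burn ≈ 3570 kg

v_e = Isp · g₀ = 322 × 9.8 = 3155.6 m/s.
After the first burn: m = 17500 × exp(−1670/3155.6) = 17500 × 0.58907 = 10,308.7 kg.
After the second burn: m = 10,308.7 × exp(−1340/3155.6) = 10,308.7 × 0.65400 = 6,741.89 kg.
Second-burn propellant = 10,308.7 − 6,741.89 = 3,566.81 kg.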